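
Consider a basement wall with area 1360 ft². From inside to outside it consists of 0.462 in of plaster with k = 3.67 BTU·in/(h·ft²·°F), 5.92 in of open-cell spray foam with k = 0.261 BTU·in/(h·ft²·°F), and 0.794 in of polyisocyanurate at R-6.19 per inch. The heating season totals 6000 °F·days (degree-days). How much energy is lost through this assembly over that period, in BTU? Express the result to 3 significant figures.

0.462/3.67 = 0.1259
5.92/0.261 = 22.68
0.794 × 6.19 = 4.915
R_total = 0.1259 + 22.68 + 4.915 = 27.72 ft²·°F·h/BTU
E = A × HDD × 24 / R = 1360 × 6000 × 24 / 27.72 = 7064000 BTU

7060000 BTU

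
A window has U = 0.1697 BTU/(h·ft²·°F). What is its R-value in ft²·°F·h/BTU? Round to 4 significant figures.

5.893 ft²·°F·h/BTU

R = 1/U = 1/0.1697 = 5.8928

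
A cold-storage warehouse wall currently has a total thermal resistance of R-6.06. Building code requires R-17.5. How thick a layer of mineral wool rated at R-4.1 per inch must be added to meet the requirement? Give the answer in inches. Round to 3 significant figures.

ΔR = 17.5 − 6.06 = 11.44 ft²·°F·h/BTU
L = ΔR / (R/in) = 11.44/4.1 = 2.79 in

2.79 in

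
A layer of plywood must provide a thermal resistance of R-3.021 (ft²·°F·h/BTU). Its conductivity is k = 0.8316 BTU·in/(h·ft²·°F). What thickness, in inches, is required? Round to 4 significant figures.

2.512 in

L = R × k = 3.021 × 0.8316 = 2.5123 in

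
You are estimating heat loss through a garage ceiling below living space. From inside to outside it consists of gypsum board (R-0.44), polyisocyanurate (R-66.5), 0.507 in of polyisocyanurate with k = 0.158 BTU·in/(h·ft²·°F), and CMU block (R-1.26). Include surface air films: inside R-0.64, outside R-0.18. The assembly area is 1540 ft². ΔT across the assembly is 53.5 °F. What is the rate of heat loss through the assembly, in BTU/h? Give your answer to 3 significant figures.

1140 BTU/h

0.507/0.158 = 3.209
R_total = 0.64 + 0.44 + 66.5 + 3.209 + 1.26 + 0.18 = 72.23 ft²·°F·h/BTU
Q = A·ΔT/R = 1540 × 53.5 / 72.23 = 1141 BTU/h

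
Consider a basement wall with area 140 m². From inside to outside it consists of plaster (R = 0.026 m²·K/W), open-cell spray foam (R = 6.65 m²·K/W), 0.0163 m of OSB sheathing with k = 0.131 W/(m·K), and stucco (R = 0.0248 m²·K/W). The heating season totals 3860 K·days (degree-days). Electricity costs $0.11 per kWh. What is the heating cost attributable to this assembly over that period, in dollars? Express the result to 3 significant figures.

0.0163/0.131 = 0.1244
R_total = 0.026 + 6.65 + 0.1244 + 0.0248 = 6.825 m²·K/W
E = A × HDD × 24 / R / 1000 = 140 × 3860 × 24 / 6.825 / 1000 = 1900 kWh
Cost = 1900 × 0.11 = $209

209 dollars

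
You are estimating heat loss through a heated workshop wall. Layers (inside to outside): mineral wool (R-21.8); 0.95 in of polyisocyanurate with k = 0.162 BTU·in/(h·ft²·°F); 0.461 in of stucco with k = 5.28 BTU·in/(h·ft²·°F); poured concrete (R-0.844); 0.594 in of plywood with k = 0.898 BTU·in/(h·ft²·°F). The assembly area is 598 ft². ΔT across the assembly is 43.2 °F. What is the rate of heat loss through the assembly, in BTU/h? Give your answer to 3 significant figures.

0.95/0.162 = 5.864
0.461/5.28 = 0.08731
0.594/0.898 = 0.6615
R_total = 21.8 + 5.864 + 0.08731 + 0.844 + 0.6615 = 29.26 ft²·°F·h/BTU
Q = A·ΔT/R = 598 × 43.2 / 29.26 = 883 BTU/h

883 BTU/h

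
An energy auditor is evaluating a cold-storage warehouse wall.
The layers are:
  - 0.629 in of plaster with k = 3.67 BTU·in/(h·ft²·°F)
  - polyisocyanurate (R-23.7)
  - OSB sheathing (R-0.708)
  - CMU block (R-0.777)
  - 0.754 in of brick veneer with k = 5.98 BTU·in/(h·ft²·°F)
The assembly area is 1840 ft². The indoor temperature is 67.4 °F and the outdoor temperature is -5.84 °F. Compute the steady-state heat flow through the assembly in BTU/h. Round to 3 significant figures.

0.629/3.67 = 0.1714
0.754/5.98 = 0.1261
R_total = 0.1714 + 23.7 + 0.708 + 0.777 + 0.1261 = 25.48 ft²·°F·h/BTU
Q = A·ΔT/R = 1840 × (67.4 − (-5.84)) / 25.48 = 5288 BTU/h

5290 BTU/h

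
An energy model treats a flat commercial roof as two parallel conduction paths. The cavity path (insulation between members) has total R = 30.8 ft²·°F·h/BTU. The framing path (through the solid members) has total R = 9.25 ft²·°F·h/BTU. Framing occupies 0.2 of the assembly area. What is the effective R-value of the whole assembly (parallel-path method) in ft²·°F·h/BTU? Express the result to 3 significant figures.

U_eff = 0.8/30.8 + 0.2/9.25 = 0.02597 + 0.02162 = 0.0476
R_eff = 1/U_eff = 21.01 ft²·°F·h/BTU

21.0 ft²·°F·h/BTU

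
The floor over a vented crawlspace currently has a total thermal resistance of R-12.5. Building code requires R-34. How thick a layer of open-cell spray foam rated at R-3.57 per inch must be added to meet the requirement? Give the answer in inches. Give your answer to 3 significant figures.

ΔR = 34 − 12.5 = 21.5 ft²·°F·h/BTU
L = ΔR / (R/in) = 21.5/3.57 = 6.022 in

6.02 in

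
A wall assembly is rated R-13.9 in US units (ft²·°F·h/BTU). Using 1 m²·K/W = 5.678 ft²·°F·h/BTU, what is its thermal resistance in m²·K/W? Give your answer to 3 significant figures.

R_SI = 13.9/5.678 = 2.448

2.45 m²·K/W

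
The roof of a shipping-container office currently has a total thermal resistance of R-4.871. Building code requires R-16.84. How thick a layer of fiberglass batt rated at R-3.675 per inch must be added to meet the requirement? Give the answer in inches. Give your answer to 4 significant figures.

3.257 in

ΔR = 16.84 − 4.871 = 11.969 ft²·°F·h/BTU
L = ΔR / (R/in) = 11.969/3.675 = 3.2569 in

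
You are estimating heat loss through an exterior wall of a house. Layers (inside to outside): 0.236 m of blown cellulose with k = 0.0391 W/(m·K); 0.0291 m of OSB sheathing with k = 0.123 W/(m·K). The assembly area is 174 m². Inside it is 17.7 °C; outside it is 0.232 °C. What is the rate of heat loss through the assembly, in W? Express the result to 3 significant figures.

485 W

0.236/0.0391 = 6.036
0.0291/0.123 = 0.2366
R_total = 6.036 + 0.2366 = 6.272 m²·K/W
Q = A·ΔT/R = 174 × (17.7 − 0.232) / 6.272 = 484.6 W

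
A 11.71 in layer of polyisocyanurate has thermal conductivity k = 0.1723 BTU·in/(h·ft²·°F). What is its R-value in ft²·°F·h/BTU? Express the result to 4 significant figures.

67.96 ft²·°F·h/BTU

R = L/k = 11.71/0.1723 = 67.963 ft²·°F·h/BTU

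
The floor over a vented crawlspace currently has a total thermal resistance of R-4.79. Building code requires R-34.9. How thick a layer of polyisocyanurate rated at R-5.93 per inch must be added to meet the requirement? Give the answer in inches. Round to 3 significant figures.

5.08 in

ΔR = 34.9 − 4.79 = 30.11 ft²·°F·h/BTU
L = ΔR / (R/in) = 30.11/5.93 = 5.078 in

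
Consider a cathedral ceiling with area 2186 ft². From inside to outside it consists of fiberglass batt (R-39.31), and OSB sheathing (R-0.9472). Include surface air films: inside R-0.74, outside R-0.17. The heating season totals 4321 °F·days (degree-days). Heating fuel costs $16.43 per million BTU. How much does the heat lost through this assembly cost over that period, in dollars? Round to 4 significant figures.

R_total = 0.74 + 39.31 + 0.9472 + 0.17 = 41.167 ft²·°F·h/BTU
E = A × HDD × 24 / R = 2186 × 4321 × 24 / 41.167 = 5506700 BTU
Cost = 5506700/10⁶ × 16.43 = $90.476

90.48 dollars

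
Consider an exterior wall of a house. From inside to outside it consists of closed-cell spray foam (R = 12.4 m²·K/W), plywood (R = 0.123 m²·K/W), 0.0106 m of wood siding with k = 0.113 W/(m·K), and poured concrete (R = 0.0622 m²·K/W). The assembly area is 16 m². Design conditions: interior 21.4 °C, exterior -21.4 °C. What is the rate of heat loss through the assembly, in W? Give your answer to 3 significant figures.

54.0 W

0.0106/0.113 = 0.09381
R_total = 12.4 + 0.123 + 0.09381 + 0.0622 = 12.68 m²·K/W
Q = A·ΔT/R = 16 × (21.4 − (-21.4)) / 12.68 = 54.01 W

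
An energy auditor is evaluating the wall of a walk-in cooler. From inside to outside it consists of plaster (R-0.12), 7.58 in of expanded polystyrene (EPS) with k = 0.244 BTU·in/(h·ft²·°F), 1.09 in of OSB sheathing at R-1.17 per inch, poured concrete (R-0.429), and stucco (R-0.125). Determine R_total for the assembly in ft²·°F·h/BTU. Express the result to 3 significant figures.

33.0 ft²·°F·h/BTU

7.58/0.244 = 31.07
1.09 × 1.17 = 1.275
R_total = 0.12 + 31.07 + 1.275 + 0.429 + 0.125 = 33.01 ft²·°F·h/BTU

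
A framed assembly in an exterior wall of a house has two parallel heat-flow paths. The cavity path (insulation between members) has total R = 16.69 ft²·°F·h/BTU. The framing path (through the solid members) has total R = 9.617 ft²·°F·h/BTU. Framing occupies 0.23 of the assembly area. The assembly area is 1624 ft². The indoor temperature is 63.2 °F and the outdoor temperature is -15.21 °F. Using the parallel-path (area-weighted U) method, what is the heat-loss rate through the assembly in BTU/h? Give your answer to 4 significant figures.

8920 BTU/h

U_eff = 0.77/16.69 + 0.23/9.617 = 0.046135 + 0.023916 = 0.070051
R_eff = 1/U_eff = 14.275 ft²·°F·h/BTU
Q = 1624 × (63.2 − (-15.21)) / 14.275 = 8920.2 BTU/h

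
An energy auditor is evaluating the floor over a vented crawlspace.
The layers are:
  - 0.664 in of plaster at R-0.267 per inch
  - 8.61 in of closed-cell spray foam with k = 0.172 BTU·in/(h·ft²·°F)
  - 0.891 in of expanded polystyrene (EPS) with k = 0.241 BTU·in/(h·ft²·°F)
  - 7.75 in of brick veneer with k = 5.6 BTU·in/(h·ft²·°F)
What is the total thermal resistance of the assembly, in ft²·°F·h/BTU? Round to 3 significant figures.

0.664 × 0.267 = 0.1773
8.61/0.172 = 50.06
0.891/0.241 = 3.697
7.75/5.6 = 1.384
R_total = 0.1773 + 50.06 + 3.697 + 1.384 = 55.32 ft²·°F·h/BTU

55.3 ft²·°F·h/BTU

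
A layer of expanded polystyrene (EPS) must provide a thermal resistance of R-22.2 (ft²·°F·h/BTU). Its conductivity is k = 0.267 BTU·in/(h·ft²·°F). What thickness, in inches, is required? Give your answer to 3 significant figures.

5.93 in

L = R × k = 22.2 × 0.267 = 5.927 in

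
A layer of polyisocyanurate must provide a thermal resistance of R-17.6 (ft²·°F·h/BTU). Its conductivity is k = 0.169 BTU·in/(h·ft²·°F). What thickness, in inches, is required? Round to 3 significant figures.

L = R × k = 17.6 × 0.169 = 2.974 in

2.97 in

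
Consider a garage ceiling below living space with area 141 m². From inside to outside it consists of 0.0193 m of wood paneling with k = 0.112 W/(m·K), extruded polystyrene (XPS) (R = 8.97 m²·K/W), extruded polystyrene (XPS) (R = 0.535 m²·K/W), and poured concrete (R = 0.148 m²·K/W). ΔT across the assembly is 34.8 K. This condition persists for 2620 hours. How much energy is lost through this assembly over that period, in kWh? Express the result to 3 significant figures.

0.0193/0.112 = 0.1723
R_total = 0.1723 + 8.97 + 0.535 + 0.148 = 9.825 m²·K/W
Q = 141 × 34.8 / 9.825 = 499.4 W
E = 499.4 W × 2620 h / 1000 = 1308 kWh

1310 kWh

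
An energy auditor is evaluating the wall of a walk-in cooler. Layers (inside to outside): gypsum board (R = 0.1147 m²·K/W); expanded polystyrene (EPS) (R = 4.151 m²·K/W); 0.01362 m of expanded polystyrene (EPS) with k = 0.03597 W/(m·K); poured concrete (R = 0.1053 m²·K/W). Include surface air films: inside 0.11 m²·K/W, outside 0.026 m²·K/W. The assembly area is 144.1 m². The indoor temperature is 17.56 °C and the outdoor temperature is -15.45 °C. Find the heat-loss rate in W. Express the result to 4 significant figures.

973.6 W

0.01362/0.03597 = 0.37865
R_total = 0.11 + 0.1147 + 4.151 + 0.37865 + 0.1053 + 0.026 = 4.8856 m²·K/W
Q = A·ΔT/R = 144.1 × (17.56 − (-15.45)) / 4.8856 = 973.61 W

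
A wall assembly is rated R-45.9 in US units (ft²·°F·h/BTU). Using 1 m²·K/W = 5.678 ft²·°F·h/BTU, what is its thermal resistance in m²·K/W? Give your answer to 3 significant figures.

R_SI = 45.9/5.678 = 8.084

8.08 m²·K/W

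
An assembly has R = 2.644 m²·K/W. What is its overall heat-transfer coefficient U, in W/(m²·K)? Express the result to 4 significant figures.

U = 1/R = 1/2.644 = 0.37821

0.3782 W/(m²·K)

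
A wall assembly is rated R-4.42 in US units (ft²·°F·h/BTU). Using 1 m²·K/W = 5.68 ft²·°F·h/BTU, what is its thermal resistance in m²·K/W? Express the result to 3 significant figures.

R_SI = 4.42/5.68 = 0.7782

0.778 m²·K/W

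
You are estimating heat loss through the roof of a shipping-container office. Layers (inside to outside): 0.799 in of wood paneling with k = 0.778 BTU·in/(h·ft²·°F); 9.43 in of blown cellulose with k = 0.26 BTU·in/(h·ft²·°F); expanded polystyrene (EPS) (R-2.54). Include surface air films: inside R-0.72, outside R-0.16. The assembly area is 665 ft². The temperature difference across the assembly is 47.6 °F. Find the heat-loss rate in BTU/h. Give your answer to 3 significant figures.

777 BTU/h

0.799/0.778 = 1.027
9.43/0.26 = 36.27
R_total = 0.72 + 1.027 + 36.27 + 2.54 + 0.16 = 40.72 ft²·°F·h/BTU
Q = A·ΔT/R = 665 × 47.6 / 40.72 = 777.4 BTU/h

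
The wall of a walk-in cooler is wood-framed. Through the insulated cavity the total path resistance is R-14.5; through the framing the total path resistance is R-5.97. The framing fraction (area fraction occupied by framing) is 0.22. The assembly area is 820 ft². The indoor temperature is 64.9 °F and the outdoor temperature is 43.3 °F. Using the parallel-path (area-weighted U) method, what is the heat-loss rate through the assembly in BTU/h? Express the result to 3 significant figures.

U_eff = 0.78/14.5 + 0.22/5.97 = 0.05379 + 0.03685 = 0.09064
R_eff = 1/U_eff = 11.03 ft²·°F·h/BTU
Q = 820 × (64.9 − 43.3) / 11.03 = 1605 BTU/h

1610 BTU/h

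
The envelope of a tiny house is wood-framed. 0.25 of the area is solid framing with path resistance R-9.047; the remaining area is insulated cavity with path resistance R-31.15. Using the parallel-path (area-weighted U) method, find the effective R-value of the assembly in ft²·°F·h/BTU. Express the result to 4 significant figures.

U_eff = 0.75/31.15 + 0.25/9.047 = 0.024077 + 0.027633 = 0.051711
R_eff = 1/U_eff = 19.338 ft²·°F·h/BTU

19.34 ft²·°F·h/BTU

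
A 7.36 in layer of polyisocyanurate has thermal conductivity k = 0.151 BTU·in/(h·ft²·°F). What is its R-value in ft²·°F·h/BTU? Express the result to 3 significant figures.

R = L/k = 7.36/0.151 = 48.74 ft²·°F·h/BTU

48.7 ft²·°F·h/BTU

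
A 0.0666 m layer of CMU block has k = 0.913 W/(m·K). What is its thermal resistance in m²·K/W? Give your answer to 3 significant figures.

R = L/k = 0.0666/0.913 = 0.07295 m²·K/W

0.0729 m²·K/W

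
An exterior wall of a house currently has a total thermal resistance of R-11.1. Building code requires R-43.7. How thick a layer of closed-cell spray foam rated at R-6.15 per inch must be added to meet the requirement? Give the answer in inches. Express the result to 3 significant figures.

5.30 in

ΔR = 43.7 − 11.1 = 32.6 ft²·°F·h/BTU
L = ΔR / (R/in) = 32.6/6.15 = 5.301 in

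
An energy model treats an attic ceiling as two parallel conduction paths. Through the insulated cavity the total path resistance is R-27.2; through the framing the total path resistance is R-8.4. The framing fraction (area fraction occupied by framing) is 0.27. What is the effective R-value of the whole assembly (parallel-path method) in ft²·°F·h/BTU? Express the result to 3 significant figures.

17.0 ft²·°F·h/BTU

U_eff = 0.73/27.2 + 0.27/8.4 = 0.02684 + 0.03214 = 0.05898
R_eff = 1/U_eff = 16.95 ft²·°F·h/BTU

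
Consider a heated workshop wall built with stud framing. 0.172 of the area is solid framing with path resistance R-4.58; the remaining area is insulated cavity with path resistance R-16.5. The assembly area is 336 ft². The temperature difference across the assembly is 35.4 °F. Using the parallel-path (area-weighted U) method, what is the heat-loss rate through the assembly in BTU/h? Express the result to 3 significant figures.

1040 BTU/h

U_eff = 0.828/16.5 + 0.172/4.58 = 0.05018 + 0.03755 = 0.08774
R_eff = 1/U_eff = 11.4 ft²·°F·h/BTU
Q = 336 × 35.4 / 11.4 = 1044 BTU/h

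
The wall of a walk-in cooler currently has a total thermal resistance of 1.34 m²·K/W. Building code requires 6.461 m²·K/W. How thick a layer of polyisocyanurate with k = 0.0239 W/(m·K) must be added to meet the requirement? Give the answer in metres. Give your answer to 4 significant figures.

0.1224 m

ΔR = 6.461 − 1.34 = 5.121 m²·K/W
L = ΔR × k = 5.121 × 0.0239 = 0.12239 m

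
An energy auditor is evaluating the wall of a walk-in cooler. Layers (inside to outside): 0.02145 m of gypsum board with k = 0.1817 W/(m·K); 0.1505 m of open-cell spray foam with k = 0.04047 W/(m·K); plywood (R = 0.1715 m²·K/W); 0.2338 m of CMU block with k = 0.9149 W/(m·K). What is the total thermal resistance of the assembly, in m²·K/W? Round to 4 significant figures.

0.02145/0.1817 = 0.11805
0.1505/0.04047 = 3.7188
0.2338/0.9149 = 0.25555
R_total = 0.11805 + 3.7188 + 0.1715 + 0.25555 = 4.2639 m²·K/W

4.264 m²·K/W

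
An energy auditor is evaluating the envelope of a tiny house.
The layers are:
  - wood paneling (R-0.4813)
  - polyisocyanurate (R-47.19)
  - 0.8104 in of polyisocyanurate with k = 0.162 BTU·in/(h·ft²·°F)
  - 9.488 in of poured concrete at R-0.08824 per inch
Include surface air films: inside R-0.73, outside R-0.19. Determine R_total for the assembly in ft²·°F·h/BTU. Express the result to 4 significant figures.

54.43 ft²·°F·h/BTU

0.8104/0.162 = 5.0025
9.488 × 0.08824 = 0.83722
R_total = 0.73 + 0.4813 + 47.19 + 5.0025 + 0.83722 + 0.19 = 54.431 ft²·°F·h/BTU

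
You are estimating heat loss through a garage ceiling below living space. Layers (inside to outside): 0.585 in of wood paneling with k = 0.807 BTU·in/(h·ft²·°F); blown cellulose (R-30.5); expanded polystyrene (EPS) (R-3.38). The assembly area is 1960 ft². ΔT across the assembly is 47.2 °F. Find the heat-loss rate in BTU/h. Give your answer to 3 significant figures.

0.585/0.807 = 0.7249
R_total = 0.7249 + 30.5 + 3.38 = 34.6 ft²·°F·h/BTU
Q = A·ΔT/R = 1960 × 47.2 / 34.6 = 2673 BTU/h

2670 BTU/h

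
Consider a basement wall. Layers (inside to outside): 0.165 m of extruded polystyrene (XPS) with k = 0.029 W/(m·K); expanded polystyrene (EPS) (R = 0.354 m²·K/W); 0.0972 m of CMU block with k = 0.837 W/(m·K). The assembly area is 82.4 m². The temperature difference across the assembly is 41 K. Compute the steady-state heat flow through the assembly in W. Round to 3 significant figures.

548 W

0.165/0.029 = 5.69
0.0972/0.837 = 0.1161
R_total = 5.69 + 0.354 + 0.1161 = 6.16 m²·K/W
Q = A·ΔT/R = 82.4 × 41 / 6.16 = 548.5 W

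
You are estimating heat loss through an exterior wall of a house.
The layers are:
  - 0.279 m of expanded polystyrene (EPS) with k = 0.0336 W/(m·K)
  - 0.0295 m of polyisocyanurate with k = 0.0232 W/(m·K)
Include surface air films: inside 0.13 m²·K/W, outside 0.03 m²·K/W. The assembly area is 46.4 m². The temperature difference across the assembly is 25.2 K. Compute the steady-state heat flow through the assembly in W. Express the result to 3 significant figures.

120 W

0.279/0.0336 = 8.304
0.0295/0.0232 = 1.272
R_total = 0.13 + 8.304 + 1.272 + 0.03 = 9.735 m²·K/W
Q = A·ΔT/R = 46.4 × 25.2 / 9.735 = 120.1 W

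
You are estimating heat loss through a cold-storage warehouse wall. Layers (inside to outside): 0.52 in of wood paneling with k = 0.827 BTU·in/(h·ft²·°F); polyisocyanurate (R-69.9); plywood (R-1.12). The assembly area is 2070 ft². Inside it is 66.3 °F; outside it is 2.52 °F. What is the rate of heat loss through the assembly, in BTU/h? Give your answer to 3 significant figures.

0.52/0.827 = 0.6288
R_total = 0.6288 + 69.9 + 1.12 = 71.65 ft²·°F·h/BTU
Q = A·ΔT/R = 2070 × (66.3 − 2.52) / 71.65 = 1843 BTU/h

1840 BTU/h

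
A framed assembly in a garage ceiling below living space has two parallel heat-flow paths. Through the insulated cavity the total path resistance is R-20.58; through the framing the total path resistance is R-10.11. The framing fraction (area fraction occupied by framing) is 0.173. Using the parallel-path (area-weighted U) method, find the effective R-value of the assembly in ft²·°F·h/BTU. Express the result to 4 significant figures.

17.45 ft²·°F·h/BTU

U_eff = 0.827/20.58 + 0.173/10.11 = 0.040185 + 0.017112 = 0.057296
R_eff = 1/U_eff = 17.453 ft²·°F·h/BTU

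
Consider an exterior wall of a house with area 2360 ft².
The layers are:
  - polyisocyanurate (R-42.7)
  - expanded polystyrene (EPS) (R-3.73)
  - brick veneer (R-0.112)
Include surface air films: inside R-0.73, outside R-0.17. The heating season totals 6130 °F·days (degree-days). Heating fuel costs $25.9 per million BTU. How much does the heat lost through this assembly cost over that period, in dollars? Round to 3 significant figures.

R_total = 0.73 + 42.7 + 3.73 + 0.112 + 0.17 = 47.44 ft²·°F·h/BTU
E = A × HDD × 24 / R = 2360 × 6130 × 24 / 47.44 = 7318000 BTU
Cost = 7318000/10⁶ × 25.9 = $189.5

190 dollars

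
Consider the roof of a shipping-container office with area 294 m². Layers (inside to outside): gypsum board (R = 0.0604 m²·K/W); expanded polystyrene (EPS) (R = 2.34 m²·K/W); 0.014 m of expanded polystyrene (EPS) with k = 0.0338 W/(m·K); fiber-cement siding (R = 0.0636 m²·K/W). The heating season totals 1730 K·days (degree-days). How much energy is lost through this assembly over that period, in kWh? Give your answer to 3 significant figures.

4240 kWh

0.014/0.0338 = 0.4142
R_total = 0.0604 + 2.34 + 0.4142 + 0.0636 = 2.878 m²·K/W
E = A × HDD × 24 / R / 1000 = 294 × 1730 × 24 / 2.878 / 1000 = 4241 kWh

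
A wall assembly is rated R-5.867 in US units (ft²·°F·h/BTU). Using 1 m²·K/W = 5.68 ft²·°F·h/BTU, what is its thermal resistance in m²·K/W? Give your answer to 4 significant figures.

1.033 m²·K/W

R_SI = 5.867/5.68 = 1.0329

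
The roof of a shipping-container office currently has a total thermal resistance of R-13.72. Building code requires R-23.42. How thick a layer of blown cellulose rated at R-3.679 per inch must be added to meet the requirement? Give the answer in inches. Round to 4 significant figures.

2.637 in

ΔR = 23.42 − 13.72 = 9.7 ft²·°F·h/BTU
L = ΔR / (R/in) = 9.7/3.679 = 2.6366 in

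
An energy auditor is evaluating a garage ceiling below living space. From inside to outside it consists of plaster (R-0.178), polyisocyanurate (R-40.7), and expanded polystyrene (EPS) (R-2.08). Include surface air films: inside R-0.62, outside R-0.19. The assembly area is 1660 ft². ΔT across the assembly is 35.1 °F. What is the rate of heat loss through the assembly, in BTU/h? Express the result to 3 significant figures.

1330 BTU/h

R_total = 0.62 + 0.178 + 40.7 + 2.08 + 0.19 = 43.77 ft²·°F·h/BTU
Q = A·ΔT/R = 1660 × 35.1 / 43.77 = 1331 BTU/h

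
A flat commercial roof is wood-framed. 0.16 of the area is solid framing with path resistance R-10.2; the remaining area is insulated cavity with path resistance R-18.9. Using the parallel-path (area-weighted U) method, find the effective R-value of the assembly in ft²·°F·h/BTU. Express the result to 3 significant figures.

16.6 ft²·°F·h/BTU

U_eff = 0.84/18.9 + 0.16/10.2 = 0.04444 + 0.01569 = 0.06013
R_eff = 1/U_eff = 16.63 ft²·°F·h/BTU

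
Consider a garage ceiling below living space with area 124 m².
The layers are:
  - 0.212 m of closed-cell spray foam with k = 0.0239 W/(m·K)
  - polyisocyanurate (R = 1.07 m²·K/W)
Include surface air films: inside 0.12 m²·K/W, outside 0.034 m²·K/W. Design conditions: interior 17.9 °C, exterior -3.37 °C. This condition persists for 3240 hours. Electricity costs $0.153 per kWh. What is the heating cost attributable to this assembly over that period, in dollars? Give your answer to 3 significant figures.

130 dollars

0.212/0.0239 = 8.87
R_total = 0.12 + 8.87 + 1.07 + 0.034 = 10.09 m²·K/W
Q = 124 × (17.9 − (-3.37)) / 10.09 = 261.3 W
E = 261.3 W × 3240 h / 1000 = 846.6 kWh
Cost = 846.6 × 0.153 = $129.5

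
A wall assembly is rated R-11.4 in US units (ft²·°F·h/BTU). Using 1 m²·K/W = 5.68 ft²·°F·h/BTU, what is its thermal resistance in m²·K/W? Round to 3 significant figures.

R_SI = 11.4/5.68 = 2.007

2.01 m²·K/W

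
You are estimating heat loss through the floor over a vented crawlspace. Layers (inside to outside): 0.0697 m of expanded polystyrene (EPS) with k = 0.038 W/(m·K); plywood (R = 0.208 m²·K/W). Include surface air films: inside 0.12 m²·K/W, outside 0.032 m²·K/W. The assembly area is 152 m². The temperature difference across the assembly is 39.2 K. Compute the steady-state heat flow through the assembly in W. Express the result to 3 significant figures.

0.0697/0.038 = 1.834
R_total = 0.12 + 1.834 + 0.208 + 0.032 = 2.194 m²·K/W
Q = A·ΔT/R = 152 × 39.2 / 2.194 = 2716 W

2720 W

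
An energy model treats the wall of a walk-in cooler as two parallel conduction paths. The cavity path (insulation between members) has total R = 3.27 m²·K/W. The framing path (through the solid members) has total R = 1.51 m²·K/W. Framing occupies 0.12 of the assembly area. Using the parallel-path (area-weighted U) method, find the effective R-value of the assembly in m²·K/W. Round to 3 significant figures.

U_eff = 0.88/3.27 + 0.12/1.51 = 0.2691 + 0.07947 = 0.3486
R_eff = 1/U_eff = 2.869 m²·K/W

2.87 m²·K/W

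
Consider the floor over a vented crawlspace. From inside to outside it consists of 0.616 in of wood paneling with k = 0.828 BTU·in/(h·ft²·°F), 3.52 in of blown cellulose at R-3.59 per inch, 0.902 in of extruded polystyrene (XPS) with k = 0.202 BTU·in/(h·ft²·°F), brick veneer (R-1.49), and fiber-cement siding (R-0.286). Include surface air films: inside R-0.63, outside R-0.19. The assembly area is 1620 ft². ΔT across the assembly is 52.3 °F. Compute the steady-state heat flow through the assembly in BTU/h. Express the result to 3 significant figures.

0.616/0.828 = 0.744
3.52 × 3.59 = 12.64
0.902/0.202 = 4.465
R_total = 0.63 + 0.744 + 12.64 + 4.465 + 1.49 + 0.286 + 0.19 = 20.44 ft²·°F·h/BTU
Q = A·ΔT/R = 1620 × 52.3 / 20.44 = 4145 BTU/h

4140 BTU/h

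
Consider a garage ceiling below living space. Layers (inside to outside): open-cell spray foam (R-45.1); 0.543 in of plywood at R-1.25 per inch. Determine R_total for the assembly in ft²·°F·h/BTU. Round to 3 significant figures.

45.8 ft²·°F·h/BTU

0.543 × 1.25 = 0.6788
R_total = 45.1 + 0.6788 = 45.78 ft²·°F·h/BTU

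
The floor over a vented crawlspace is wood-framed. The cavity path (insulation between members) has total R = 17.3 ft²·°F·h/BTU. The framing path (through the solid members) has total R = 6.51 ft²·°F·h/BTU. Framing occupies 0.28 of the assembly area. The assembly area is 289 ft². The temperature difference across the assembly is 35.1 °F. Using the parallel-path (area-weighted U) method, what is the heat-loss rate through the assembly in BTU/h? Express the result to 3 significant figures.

858 BTU/h

U_eff = 0.72/17.3 + 0.28/6.51 = 0.04162 + 0.04301 = 0.08463
R_eff = 1/U_eff = 11.82 ft²·°F·h/BTU
Q = 289 × 35.1 / 11.82 = 858.5 BTU/h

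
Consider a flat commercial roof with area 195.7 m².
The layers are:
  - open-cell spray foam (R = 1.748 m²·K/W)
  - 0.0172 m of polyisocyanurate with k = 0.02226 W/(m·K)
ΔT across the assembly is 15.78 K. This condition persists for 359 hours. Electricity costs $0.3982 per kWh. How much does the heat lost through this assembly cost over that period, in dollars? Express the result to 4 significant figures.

175.1 dollars

0.0172/0.02226 = 0.77269
R_total = 1.748 + 0.77269 = 2.5207 m²·K/W
Q = 195.7 × 15.78 / 2.5207 = 1225.1 W
E = 1225.1 W × 359 h / 1000 = 439.82 kWh
Cost = 439.82 × 0.3982 = $175.14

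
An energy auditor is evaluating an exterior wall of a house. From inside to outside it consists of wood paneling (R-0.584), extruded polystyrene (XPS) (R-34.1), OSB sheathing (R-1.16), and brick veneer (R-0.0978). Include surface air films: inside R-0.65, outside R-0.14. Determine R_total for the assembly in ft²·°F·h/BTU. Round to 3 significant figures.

36.7 ft²·°F·h/BTU

R_total = 0.65 + 0.584 + 34.1 + 1.16 + 0.0978 + 0.14 = 36.73 ft²·°F·h/BTU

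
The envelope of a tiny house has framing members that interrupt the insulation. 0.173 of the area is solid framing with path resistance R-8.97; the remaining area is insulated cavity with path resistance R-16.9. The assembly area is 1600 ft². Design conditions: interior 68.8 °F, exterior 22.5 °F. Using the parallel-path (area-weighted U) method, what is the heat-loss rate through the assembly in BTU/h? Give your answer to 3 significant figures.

5050 BTU/h

U_eff = 0.827/16.9 + 0.173/8.97 = 0.04893 + 0.01929 = 0.06822
R_eff = 1/U_eff = 14.66 ft²·°F·h/BTU
Q = 1600 × (68.8 − 22.5) / 14.66 = 5054 BTU/h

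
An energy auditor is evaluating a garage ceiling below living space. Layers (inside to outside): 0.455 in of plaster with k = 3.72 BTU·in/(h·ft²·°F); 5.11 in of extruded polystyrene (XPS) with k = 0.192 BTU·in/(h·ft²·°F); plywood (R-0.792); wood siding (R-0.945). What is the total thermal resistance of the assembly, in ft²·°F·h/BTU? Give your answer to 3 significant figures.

28.5 ft²·°F·h/BTU

0.455/3.72 = 0.1223
5.11/0.192 = 26.61
R_total = 0.1223 + 26.61 + 0.792 + 0.945 = 28.47 ft²·°F·h/BTU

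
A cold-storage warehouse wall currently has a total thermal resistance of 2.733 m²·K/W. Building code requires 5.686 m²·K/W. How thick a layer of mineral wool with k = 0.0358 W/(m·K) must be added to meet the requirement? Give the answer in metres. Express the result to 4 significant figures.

0.1057 m

ΔR = 5.686 − 2.733 = 2.953 m²·K/W
L = ΔR × k = 2.953 × 0.0358 = 0.10572 m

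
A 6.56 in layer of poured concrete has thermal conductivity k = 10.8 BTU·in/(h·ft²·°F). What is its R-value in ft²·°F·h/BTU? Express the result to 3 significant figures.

R = L/k = 6.56/10.8 = 0.6074 ft²·°F·h/BTU

0.607 ft²·°F·h/BTU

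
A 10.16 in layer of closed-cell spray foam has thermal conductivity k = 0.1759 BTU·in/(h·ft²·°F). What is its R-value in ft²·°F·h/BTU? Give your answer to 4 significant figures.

R = L/k = 10.16/0.1759 = 57.76 ft²·°F·h/BTU

57.76 ft²·°F·h/BTU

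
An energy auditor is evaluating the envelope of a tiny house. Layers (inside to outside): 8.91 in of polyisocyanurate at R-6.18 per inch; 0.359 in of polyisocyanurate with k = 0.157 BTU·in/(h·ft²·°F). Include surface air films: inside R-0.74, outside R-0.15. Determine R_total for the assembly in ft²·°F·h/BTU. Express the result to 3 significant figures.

58.2 ft²·°F·h/BTU

8.91 × 6.18 = 55.06
0.359/0.157 = 2.287
R_total = 0.74 + 55.06 + 2.287 + 0.15 = 58.24 ft²·°F·h/BTU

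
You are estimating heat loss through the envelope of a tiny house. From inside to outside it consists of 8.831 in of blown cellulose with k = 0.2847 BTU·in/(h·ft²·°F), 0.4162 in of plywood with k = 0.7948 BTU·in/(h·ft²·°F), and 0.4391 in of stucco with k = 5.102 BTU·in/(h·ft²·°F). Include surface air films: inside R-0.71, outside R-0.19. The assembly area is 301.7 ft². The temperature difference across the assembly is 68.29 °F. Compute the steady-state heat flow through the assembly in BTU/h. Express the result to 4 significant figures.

8.831/0.2847 = 31.019
0.4162/0.7948 = 0.52365
0.4391/5.102 = 0.086064
R_total = 0.71 + 31.019 + 0.52365 + 0.086064 + 0.19 = 32.528 ft²·°F·h/BTU
Q = A·ΔT/R = 301.7 × 68.29 / 32.528 = 633.39 BTU/h

633.4 BTU/h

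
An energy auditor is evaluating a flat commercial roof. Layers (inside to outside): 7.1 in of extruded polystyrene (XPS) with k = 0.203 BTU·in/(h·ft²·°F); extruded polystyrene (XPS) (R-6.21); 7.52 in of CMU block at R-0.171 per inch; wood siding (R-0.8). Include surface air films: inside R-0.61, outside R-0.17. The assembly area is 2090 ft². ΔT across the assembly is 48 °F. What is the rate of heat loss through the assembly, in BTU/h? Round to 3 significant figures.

2280 BTU/h

7.1/0.203 = 34.98
7.52 × 0.171 = 1.286
R_total = 0.61 + 34.98 + 6.21 + 1.286 + 0.8 + 0.17 = 44.05 ft²·°F·h/BTU
Q = A·ΔT/R = 2090 × 48 / 44.05 = 2277 BTU/h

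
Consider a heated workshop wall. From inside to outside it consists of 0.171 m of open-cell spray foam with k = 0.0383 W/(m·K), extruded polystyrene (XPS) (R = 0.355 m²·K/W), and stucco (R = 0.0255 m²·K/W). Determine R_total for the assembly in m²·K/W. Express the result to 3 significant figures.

0.171/0.0383 = 4.465
R_total = 4.465 + 0.355 + 0.0255 = 4.845 m²·K/W

4.85 m²·K/W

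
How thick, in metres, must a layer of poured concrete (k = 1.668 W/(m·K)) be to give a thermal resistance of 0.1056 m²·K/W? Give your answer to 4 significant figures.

L = R·k = 0.1056 × 1.668 = 0.17614 m

0.1761 m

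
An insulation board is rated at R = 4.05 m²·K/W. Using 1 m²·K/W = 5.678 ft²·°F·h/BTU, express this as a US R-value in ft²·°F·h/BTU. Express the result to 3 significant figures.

R_US = 4.05 × 5.678 = 23

23.0 ft²·°F·h/BTU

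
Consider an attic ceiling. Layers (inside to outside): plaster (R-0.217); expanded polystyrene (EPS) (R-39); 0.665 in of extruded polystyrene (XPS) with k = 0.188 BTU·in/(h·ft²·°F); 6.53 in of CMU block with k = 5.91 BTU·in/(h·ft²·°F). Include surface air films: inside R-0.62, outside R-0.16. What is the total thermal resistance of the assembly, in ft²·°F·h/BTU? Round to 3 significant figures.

44.6 ft²·°F·h/BTU

0.665/0.188 = 3.537
6.53/5.91 = 1.105
R_total = 0.62 + 0.217 + 39 + 3.537 + 1.105 + 0.16 = 44.64 ft²·°F·h/BTU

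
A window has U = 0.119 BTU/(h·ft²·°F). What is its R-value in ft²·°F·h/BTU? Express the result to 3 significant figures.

8.40 ft²·°F·h/BTU

R = 1/U = 1/0.119 = 8.403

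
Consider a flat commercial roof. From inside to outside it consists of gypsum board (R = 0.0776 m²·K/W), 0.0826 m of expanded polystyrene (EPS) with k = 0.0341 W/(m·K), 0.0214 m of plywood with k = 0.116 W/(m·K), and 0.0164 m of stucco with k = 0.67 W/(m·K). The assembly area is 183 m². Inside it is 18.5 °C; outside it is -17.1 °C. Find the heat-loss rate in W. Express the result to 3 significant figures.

0.0826/0.0341 = 2.422
0.0214/0.116 = 0.1845
0.0164/0.67 = 0.02448
R_total = 0.0776 + 2.422 + 0.1845 + 0.02448 = 2.709 m²·K/W
Q = A·ΔT/R = 183 × (18.5 − (-17.1)) / 2.709 = 2405 W

2410 W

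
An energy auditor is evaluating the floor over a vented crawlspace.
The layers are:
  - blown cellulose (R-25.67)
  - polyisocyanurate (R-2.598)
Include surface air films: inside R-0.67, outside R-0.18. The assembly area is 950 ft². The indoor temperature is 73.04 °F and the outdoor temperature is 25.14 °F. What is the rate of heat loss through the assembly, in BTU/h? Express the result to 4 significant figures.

R_total = 0.67 + 25.67 + 2.598 + 0.18 = 29.118 ft²·°F·h/BTU
Q = A·ΔT/R = 950 × (73.04 − 25.14) / 29.118 = 1562.8 BTU/h

1563 BTU/h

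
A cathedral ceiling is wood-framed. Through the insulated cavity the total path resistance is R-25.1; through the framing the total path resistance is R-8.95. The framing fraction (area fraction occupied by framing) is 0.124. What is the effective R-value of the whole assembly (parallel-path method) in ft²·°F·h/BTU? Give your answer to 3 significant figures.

20.5 ft²·°F·h/BTU

U_eff = 0.876/25.1 + 0.124/8.95 = 0.0349 + 0.01385 = 0.04876
R_eff = 1/U_eff = 20.51 ft²·°F·h/BTU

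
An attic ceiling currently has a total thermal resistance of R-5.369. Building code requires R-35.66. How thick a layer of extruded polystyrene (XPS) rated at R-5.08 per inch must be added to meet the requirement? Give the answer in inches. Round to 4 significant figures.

ΔR = 35.66 − 5.369 = 30.291 ft²·°F·h/BTU
L = ΔR / (R/in) = 30.291/5.08 = 5.9628 in

5.963 in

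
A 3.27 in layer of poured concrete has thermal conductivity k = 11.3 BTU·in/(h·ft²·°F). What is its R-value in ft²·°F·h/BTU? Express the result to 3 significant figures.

R = L/k = 3.27/11.3 = 0.2894 ft²·°F·h/BTU

0.289 ft²·°F·h/BTU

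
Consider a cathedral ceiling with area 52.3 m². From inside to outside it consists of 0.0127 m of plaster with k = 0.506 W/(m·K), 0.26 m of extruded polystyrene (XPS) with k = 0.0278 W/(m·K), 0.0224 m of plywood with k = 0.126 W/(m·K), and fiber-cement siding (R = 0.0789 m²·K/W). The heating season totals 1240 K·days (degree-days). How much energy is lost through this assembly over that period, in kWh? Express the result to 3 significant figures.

0.0127/0.506 = 0.0251
0.26/0.0278 = 9.353
0.0224/0.126 = 0.1778
R_total = 0.0251 + 9.353 + 0.1778 + 0.0789 = 9.634 m²·K/W
E = A × HDD × 24 / R / 1000 = 52.3 × 1240 × 24 / 9.634 / 1000 = 161.6 kWh

162 kWh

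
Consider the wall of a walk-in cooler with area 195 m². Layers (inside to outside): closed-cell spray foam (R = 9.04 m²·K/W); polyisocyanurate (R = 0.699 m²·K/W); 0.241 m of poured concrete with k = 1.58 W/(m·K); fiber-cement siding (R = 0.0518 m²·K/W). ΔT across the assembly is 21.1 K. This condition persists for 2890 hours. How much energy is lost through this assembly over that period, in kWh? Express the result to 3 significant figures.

0.241/1.58 = 0.1525
R_total = 9.04 + 0.699 + 0.1525 + 0.0518 = 9.943 m²·K/W
Q = 195 × 21.1 / 9.943 = 413.8 W
E = 413.8 W × 2890 h / 1000 = 1196 kWh

1200 kWh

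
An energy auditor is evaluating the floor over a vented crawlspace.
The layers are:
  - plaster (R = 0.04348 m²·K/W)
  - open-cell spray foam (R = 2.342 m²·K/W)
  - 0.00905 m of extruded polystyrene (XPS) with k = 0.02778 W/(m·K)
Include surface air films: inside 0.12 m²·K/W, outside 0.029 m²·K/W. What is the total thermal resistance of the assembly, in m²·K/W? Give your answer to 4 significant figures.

0.00905/0.02778 = 0.32577
R_total = 0.12 + 0.04348 + 2.342 + 0.32577 + 0.029 = 2.8603 m²·K/W

2.860 m²·K/W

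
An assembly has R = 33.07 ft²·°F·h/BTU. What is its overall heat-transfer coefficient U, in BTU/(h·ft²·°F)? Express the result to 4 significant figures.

0.03024 BTU/(h·ft²·°F)

U = 1/R = 1/33.07 = 0.030239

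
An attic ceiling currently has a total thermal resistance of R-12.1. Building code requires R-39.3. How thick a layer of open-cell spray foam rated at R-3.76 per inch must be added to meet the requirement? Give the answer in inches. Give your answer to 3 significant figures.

ΔR = 39.3 − 12.1 = 27.2 ft²·°F·h/BTU
L = ΔR / (R/in) = 27.2/3.76 = 7.234 in

7.23 in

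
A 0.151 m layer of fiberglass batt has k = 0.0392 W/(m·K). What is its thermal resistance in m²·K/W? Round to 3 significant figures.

3.85 m²·K/W

R = L/k = 0.151/0.0392 = 3.852 m²·K/W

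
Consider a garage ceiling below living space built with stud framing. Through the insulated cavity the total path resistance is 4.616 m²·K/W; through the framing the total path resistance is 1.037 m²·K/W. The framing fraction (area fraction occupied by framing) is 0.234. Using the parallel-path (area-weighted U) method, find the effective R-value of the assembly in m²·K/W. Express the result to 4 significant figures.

2.554 m²·K/W

U_eff = 0.766/4.616 + 0.234/1.037 = 0.16594 + 0.22565 = 0.3916
R_eff = 1/U_eff = 2.5537 m²·K/W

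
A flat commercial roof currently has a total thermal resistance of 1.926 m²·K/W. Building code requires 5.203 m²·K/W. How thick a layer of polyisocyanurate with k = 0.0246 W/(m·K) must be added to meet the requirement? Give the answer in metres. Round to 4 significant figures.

0.08061 m

ΔR = 5.203 − 1.926 = 3.277 m²·K/W
L = ΔR × k = 3.277 × 0.0246 = 0.080614 m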